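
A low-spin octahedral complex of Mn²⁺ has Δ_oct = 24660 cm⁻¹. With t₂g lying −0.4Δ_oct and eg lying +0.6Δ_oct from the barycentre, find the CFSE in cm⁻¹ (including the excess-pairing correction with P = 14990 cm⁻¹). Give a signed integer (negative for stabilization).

Mn is in group 7, so Mn²⁺ is d⁵ (7 − 2 = 5).
Electron filling gives t₂g⁵ eg⁰.
Orbital CFSE = 5(-0.4) + 0(0.6) = -2.0Δ_oct = -2.0 × 24660 = -49320 cm⁻¹.
Relative to high-spin t₂g³ eg² (0 paired), the low-spin configuration has 2 additional pairs, contributing +2 × 14990 = +29980 cm⁻¹.
Net CFSE = -49320 + 29980 = -19340 cm⁻¹.

-19340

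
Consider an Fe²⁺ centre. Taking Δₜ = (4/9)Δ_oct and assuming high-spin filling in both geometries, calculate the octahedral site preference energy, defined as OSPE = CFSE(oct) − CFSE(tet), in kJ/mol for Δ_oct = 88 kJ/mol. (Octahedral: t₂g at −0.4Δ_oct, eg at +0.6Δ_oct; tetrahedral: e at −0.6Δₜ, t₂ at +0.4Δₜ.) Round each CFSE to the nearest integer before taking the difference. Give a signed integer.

Fe²⁺: group 8, so d-count = 8 − 2 = 6.
Octahedral high-spin t₂g⁴ eg²: CFSE = -0.4 × 88 = -35 kJ/mol.
Tetrahedral e³ t₂³ gives -0.6Δₜ = -0.6 × (4/9) × 88 = -23 kJ/mol.
OSPE = CFSE(oct) − CFSE(tet) = -35 − (-23) = -12 kJ/mol.

-12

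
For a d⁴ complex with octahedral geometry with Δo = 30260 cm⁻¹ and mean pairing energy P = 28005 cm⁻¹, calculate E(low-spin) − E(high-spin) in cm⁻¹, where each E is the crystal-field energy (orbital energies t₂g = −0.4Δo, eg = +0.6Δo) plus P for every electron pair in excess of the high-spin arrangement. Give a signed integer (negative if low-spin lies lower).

-2255

High-spin: t₂g³ eg¹, CFSE = -0.6Δo = -18156 cm⁻¹.
Low-spin t₂g⁴ eg⁰ gives -1.6Δo = -48416 cm⁻¹, but forming 1 extra pair costs 1P = 28005 cm⁻¹, so E(LS) = -48416 + 28005 = -20411 cm⁻¹.
The difference is -20411 − (-18156) = -2255 cm⁻¹, so low-spin lies lower.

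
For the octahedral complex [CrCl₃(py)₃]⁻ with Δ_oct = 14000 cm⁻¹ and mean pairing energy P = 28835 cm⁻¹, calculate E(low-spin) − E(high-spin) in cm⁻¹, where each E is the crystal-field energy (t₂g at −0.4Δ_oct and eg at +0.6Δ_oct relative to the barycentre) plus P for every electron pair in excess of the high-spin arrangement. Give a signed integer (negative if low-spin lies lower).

Ligand charges: 3×(-1) from Cl⁻ and 3×(+0) from py sum to -3; with overall charge -1, Cr is +2.
Group 6 minus oxidation state +2 gives a d⁴ configuration for Cr²⁺.
In the high-spin limit (t₂g³ eg¹) the orbital term is -0.6Δ_oct = -8400 cm⁻¹, with no excess pairing.
Low-spin t₂g⁴ eg⁰ gives -1.6Δ_oct = -22400 cm⁻¹, but forming 1 extra pair costs 1P = 28835 cm⁻¹, so E(LS) = -22400 + 28835 = 6435 cm⁻¹.
The difference is 6435 − (-8400) = 14835 cm⁻¹, so high-spin lies lower.

14835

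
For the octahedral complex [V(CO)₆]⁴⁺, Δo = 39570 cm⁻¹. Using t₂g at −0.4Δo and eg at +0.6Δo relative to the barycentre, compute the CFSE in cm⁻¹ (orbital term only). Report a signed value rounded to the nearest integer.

-15828

CO is neutral, so the +4 overall charge sits on V: oxidation state +4.
V⁴⁺: group 5, so d-count = 5 − 4 = 1.
The d¹ electrons fill as t₂g¹ eg⁰.
The orbital stabilization is -0.4Δo = -0.4 × 39570 = -15828 cm⁻¹.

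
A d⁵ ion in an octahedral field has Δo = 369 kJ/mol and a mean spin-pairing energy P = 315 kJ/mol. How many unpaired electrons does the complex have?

Δo > P, so pairing is preferred: the ground state is low-spin.
Filling d⁵ accordingly: t₂g⁵ eg⁰.
Unpaired electrons: 1.

1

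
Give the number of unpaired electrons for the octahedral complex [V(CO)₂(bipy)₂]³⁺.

Ligand charges: 2×(+0) from CO and 2×(+0) from bipy sum to +0; with overall charge +3, V is +3.
V is in group 5, so V³⁺ is d² (5 − 3 = 2).
Configuration: t2g^2 e_g^0, giving 2 unpaired electrons.

2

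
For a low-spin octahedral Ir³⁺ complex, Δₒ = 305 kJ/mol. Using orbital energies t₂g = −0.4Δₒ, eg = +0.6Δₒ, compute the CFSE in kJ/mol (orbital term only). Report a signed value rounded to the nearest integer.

-732

Ir sits in group 9; removing 3 electrons leaves Ir³⁺ with 9 − 3 = 6 d electrons.
Electron filling gives t₂g⁶ eg⁰.
CFSE(orbital) = 6×(-0.4Δₒ) + 0×(0.6Δₒ) = -2.4Δₒ; with Δₒ = 305 kJ/mol that is -732 kJ/mol.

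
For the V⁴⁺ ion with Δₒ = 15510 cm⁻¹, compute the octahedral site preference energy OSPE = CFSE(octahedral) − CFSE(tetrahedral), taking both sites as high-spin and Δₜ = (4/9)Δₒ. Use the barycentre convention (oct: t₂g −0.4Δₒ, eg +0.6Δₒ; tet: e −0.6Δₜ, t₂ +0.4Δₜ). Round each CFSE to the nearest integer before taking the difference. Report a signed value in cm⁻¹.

-2068

V sits in group 5; removing 4 electrons leaves V⁴⁺ with 5 − 4 = 1 d electrons.
Octahedral high-spin t₂g¹ eg⁰: CFSE = -0.4 × 15510 = -6204 cm⁻¹.
Tetrahedral: e¹ t₂⁰, CFSE = 1(−0.6) + 0(+0.4) = -0.6Δₜ = -0.6 × (4/9) × 15510 = -4136 cm⁻¹.
OSPE = -6204 − (-4136) = -2068 cm⁻¹.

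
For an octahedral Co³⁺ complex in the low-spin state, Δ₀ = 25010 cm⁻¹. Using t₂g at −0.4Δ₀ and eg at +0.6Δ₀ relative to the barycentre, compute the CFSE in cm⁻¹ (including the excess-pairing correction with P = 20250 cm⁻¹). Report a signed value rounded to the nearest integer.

-19524

Group 9 minus oxidation state +3 gives a d⁶ configuration for Co³⁺.
Configuration: t₂g⁶ eg⁰.
CFSE(orbital) = 6×(-0.4Δ₀) + 0×(0.6Δ₀) = -2.4Δ₀; with Δ₀ = 25010 cm⁻¹ that is -60024 cm⁻¹.
High-spin d⁶ would be t₂g⁴ eg² with 1 pair; low-spin has 3, so 2 excess pairs cost +2P = +40500 cm⁻¹.
Overall CFSE = -60024 + 40500 = -19524 cm⁻¹.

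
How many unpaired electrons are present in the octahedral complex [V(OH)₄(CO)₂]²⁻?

Ligand charges: 4×(-1) from OH⁻ and 2×(+0) from CO sum to -4; with overall charge -2, V is +2.
V is in group 5, so V²⁺ is d³ (5 − 2 = 3).
Configuration: t₂g³ eg⁰, giving 3 unpaired electrons.

3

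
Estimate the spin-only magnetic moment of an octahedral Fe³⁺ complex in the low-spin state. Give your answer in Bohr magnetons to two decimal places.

1.73 Bohr magnetons

Group 8 minus oxidation state +3 gives a d⁵ configuration for Fe³⁺.
Configuration: t₂g⁵ eg⁰ → 1 unpaired electron.
μ(spin-only) = √[1(1+2)] = √3 ≈ 1.73 Bohr magnetons.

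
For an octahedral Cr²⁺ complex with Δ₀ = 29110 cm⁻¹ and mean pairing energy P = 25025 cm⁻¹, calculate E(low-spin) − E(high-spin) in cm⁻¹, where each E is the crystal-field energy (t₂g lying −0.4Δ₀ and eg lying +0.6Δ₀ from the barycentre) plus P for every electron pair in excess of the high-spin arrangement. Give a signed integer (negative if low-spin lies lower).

Group 6 minus oxidation state +2 gives a d⁴ configuration for Cr²⁺.
High-spin: t₂g³ eg¹, CFSE = -0.6Δ₀ = -17466 cm⁻¹.
Low-spin t₂g⁴ eg⁰ gives -1.6Δ₀ = -46576 cm⁻¹, but forming 1 extra pair costs 1P = 25025 cm⁻¹, so E(LS) = -46576 + 25025 = -21551 cm⁻¹.
The difference is -21551 − (-17466) = -4085 cm⁻¹, so low-spin lies lower.

-4085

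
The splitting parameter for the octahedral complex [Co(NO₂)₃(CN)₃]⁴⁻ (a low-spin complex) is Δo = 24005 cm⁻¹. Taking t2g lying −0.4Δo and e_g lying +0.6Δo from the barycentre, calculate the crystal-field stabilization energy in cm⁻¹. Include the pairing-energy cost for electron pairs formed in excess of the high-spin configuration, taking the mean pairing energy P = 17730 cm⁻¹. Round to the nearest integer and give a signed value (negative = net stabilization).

-25479

Ligand charges: 3×(-1) from NO₂⁻ and 3×(-1) from CN⁻ sum to -6; with overall charge -4, Co is +2.
Group 9 minus oxidation state +2 gives a d⁷ configuration for Co²⁺.
The d⁷ electrons fill as t2g^6 e_g^1.
The orbital stabilization is -1.8Δo = -1.8 × 24005 = -43209 cm⁻¹.
Pairing penalty: 3 pairs vs 2 in the high-spin reference → 1 extra × P = 17730 cm⁻¹.
Combining: -43209 + 17730 = -25479 cm⁻¹.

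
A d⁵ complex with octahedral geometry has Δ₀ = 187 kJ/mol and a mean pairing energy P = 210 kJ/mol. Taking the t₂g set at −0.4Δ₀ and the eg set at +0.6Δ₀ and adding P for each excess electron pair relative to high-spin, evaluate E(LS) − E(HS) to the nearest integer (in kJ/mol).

In the high-spin limit (t₂g³ eg²) the orbital term is 0.0Δ₀ = 0 kJ/mol, with no excess pairing.
Low-spin: t₂g⁵ eg⁰, orbital CFSE = -2.0Δ₀ = -374 kJ/mol; plus 2 excess pairs × P = +420 kJ/mol; total 46 kJ/mol.
Thus E(LS) − E(HS) = 46 kJ/mol.

46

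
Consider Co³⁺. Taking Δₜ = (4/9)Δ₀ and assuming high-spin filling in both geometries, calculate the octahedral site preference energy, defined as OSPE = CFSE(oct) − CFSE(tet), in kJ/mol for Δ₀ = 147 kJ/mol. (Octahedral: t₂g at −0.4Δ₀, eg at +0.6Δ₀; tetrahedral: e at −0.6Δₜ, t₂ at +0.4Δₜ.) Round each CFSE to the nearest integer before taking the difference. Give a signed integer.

-20

Co sits in group 9; removing 3 electrons leaves Co³⁺ with 9 − 3 = 6 d electrons.
In an octahedral site d⁶ (HS) is t₂g⁴ eg², giving CFSE(oct) = -0.4Δ₀ = -59 kJ/mol.
Tetrahedral e³ t₂³ gives -0.6Δₜ = -0.6 × (4/9) × 147 = -39 kJ/mol.
OSPE = -59 − (-39) = -20 kJ/mol.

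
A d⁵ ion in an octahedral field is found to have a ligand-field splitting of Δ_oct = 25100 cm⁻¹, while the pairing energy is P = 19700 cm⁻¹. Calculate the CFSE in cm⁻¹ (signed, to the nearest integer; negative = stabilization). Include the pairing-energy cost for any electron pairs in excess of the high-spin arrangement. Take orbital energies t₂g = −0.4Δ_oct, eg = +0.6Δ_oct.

-10800

Δ_oct > P, so pairing is preferred: the ground state is low-spin.
That gives t₂g⁵ eg⁰.
Orbital CFSE = -2.0Δ_oct = -2.0 × 25100 = -50200 cm⁻¹.
Excess pairs vs high-spin: 2 − 0 = 2; pairing cost = +39400 cm⁻¹.
Net CFSE = -50200 + 39400 = -10800 cm⁻¹.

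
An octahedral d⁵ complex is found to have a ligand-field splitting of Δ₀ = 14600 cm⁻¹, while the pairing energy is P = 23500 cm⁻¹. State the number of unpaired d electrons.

With Δ₀ < P the complex is high-spin.
Filling d⁵ accordingly: t₂g³ eg².
Unpaired electrons: 5.

5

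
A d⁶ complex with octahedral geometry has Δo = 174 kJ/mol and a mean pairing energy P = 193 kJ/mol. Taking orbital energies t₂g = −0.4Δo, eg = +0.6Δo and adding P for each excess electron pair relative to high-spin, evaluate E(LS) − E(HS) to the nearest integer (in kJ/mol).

38

High-spin d⁶ fills as t₂g⁴ eg² with CFSE 4(−0.4) + 2(+0.6) = -0.4Δo = -70 kJ/mol.
Low-spin: t₂g⁶ eg⁰, orbital CFSE = -2.4Δo = -418 kJ/mol; plus 2 excess pairs × P = +386 kJ/mol; total -32 kJ/mol.
Thus E(LS) − E(HS) = 38 kJ/mol.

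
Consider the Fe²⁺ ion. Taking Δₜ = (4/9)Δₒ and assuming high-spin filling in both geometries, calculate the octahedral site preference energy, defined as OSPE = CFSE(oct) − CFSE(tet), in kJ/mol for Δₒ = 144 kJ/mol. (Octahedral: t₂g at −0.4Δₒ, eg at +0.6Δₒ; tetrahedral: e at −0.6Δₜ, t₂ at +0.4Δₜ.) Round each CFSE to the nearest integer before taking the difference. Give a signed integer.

Fe sits in group 8; removing 2 electrons leaves Fe²⁺ with 8 − 2 = 6 d electrons.
Octahedral high-spin t₂g⁴ eg²: CFSE = -0.4 × 144 = -58 kJ/mol.
Tetrahedral e³ t₂³ gives -0.6Δₜ = -0.6 × (4/9) × 144 = -38 kJ/mol.
OSPE = -58 − (-38) = -20 kJ/mol.

-20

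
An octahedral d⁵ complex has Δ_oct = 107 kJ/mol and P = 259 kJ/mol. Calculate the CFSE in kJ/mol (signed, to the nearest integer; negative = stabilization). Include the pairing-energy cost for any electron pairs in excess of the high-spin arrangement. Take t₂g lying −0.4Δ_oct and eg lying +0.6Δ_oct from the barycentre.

Here Δ_oct < P (107 < 259), so the high-spin state is favoured.
Configuration: t₂g³ eg².
Orbital CFSE = 0.0Δ_oct = 0.0 × 107 = 0 kJ/mol.
High-spin has no excess pairs, so no pairing correction applies.

0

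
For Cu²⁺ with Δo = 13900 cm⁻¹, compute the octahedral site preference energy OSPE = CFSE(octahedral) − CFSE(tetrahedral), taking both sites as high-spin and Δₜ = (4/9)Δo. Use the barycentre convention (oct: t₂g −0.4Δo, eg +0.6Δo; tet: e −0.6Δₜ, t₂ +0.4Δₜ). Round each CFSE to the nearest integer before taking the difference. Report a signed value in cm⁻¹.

Cu is in group 11, so Cu²⁺ is d⁹ (11 − 2 = 9).
In an octahedral site d⁹ (HS) is t₂g⁶ eg³, giving CFSE(oct) = -0.6Δo = -8340 cm⁻¹.
In a tetrahedral site the filling is e⁴ t₂⁵: CFSE(tet) = -0.4Δₜ = -0.4 × (4/9)(13900) = -2471 cm⁻¹.
Subtracting, OSPE = -8340 − (-2471) = -5869 cm⁻¹.

-5869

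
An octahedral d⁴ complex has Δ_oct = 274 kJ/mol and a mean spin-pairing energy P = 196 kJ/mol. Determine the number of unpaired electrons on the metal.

2

Δ_oct > P, so pairing is preferred: the ground state is low-spin.
That gives t2g^4 e_g^0.
Unpaired electrons: 2.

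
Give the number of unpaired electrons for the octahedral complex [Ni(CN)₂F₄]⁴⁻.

2

Ligand charges: 2×(-1) from CN⁻ and 4×(-1) from F⁻ sum to -6; with overall charge -4, Ni is +2.
Group 10 minus oxidation state +2 gives a d⁸ configuration for Ni²⁺.
Configuration: t₂g⁶ eg², giving 2 unpaired electrons.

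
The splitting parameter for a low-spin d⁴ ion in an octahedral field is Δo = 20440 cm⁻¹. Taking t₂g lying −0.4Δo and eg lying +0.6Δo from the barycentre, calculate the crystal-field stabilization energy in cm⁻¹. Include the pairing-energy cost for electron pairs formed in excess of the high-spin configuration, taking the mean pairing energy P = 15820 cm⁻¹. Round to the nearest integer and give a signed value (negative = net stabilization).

-16884

Configuration: t₂g⁴ eg⁰.
Orbital CFSE = 4(-0.4) + 0(0.6) = -1.6Δo = -1.6 × 20440 = -32704 cm⁻¹.
Relative to high-spin t₂g³ eg¹ (0 paired), the low-spin configuration has 1 additional pair, contributing +1 × 15820 = +15820 cm⁻¹.
Net CFSE = -32704 + 15820 = -16884 cm⁻¹.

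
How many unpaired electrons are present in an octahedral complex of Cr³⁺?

3

Cr is in group 6, so Cr³⁺ is d³ (6 − 3 = 3).
Configuration: t2g^3 e_g^0, giving 3 unpaired electrons.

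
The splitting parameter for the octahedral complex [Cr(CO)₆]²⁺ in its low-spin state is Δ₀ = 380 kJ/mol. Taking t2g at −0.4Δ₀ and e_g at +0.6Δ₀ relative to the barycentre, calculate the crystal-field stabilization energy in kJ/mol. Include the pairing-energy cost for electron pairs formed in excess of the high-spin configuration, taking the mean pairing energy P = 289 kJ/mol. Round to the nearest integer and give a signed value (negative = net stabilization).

CO is neutral, so the +2 overall charge sits on Cr: oxidation state +2.
Cr is in group 6, so Cr²⁺ is d⁴ (6 − 2 = 4).
Electron filling gives t2g^4 e_g^0.
CFSE(orbital) = 4×(-0.4Δ₀) + 0×(0.6Δ₀) = -1.6Δ₀; with Δ₀ = 380 kJ/mol that is -608 kJ/mol.
Relative to high-spin t2g^3 e_g^1 (0 paired), the low-spin configuration has 1 additional pair, contributing +1 × 289 = +289 kJ/mol.
Combining: -608 + 289 = -319 kJ/mol.

-319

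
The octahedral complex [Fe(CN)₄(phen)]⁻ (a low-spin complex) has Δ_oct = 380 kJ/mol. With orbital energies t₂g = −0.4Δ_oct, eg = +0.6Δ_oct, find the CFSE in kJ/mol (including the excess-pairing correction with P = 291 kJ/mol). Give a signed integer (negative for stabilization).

Ligand charges: 4×(-1) from CN⁻ and 1×(+0) from phen sum to -4; with overall charge -1, Fe is +3.
Fe sits in group 8; removing 3 electrons leaves Fe³⁺ with 8 − 3 = 5 d electrons.
The d⁵ electrons fill as t₂g⁵ eg⁰.
CFSE(orbital) = 5×(-0.4Δ_oct) + 0×(0.6Δ_oct) = -2.0Δ_oct; with Δ_oct = 380 kJ/mol that is -760 kJ/mol.
Pairing penalty: 2 pairs vs 0 in the high-spin reference → 2 extra × P = 582 kJ/mol.
Combining: -760 + 582 = -178 kJ/mol.

-178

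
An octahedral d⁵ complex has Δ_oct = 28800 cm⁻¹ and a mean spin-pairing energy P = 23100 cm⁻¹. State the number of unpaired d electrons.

Since Δ_oct = 28800 cm⁻¹ > P = 23100 cm⁻¹, the complex adopts the low-spin configuration.
Filling d⁵ accordingly: t2g^5 e_g^0.
Unpaired electrons: 1.

1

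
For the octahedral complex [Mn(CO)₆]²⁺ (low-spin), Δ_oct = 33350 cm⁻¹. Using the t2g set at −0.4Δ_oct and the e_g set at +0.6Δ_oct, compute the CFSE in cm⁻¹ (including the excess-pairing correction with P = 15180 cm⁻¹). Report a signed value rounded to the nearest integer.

-36340

CO is neutral, so the +2 overall charge sits on Mn: oxidation state +2.
Group 7 minus oxidation state +2 gives a d⁵ configuration for Mn²⁺.
The d⁵ electrons fill as t2g^5 e_g^0.
Orbital CFSE = 5(-0.4) + 0(0.6) = -2.0Δ_oct = -2.0 × 33350 = -66700 cm⁻¹.
Relative to high-spin t2g^3 e_g^2 (0 paired), the low-spin configuration has 2 additional pairs, contributing +2 × 15180 = +30360 cm⁻¹.
Overall CFSE = -66700 + 30360 = -36340 cm⁻¹.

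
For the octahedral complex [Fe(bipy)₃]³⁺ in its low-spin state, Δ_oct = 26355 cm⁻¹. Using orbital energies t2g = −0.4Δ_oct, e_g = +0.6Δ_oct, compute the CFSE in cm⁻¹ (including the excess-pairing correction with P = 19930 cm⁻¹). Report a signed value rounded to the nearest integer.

bipy is neutral, so the +3 overall charge sits on Fe: oxidation state +3.
Group 8 minus oxidation state +3 gives a d⁵ configuration for Fe³⁺.
Configuration: t2g^5 e_g^0.
Orbital CFSE = 5(-0.4) + 0(0.6) = -2.0Δ_oct = -2.0 × 26355 = -52710 cm⁻¹.
High-spin d⁵ would be t2g^3 e_g^2 with 0 pairs; low-spin has 2, so 2 excess pairs cost +2P = +39860 cm⁻¹.
Combining: -52710 + 39860 = -12850 cm⁻¹.

-12850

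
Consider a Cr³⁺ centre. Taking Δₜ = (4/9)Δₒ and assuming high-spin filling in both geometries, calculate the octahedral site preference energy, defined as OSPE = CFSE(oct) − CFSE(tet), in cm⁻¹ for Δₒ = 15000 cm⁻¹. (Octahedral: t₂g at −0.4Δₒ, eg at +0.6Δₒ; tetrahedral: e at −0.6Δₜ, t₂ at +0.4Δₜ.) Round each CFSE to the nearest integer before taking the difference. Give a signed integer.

-12667

Cr³⁺: group 6, so d-count = 6 − 3 = 3.
Octahedral (high-spin): t₂g³ eg⁰, CFSE = 3(−0.4) + 0(+0.6) = -1.2Δₒ = -1.2 × 15000 = -18000 cm⁻¹.
Tetrahedral: e² t₂¹, CFSE = 2(−0.6) + 1(+0.4) = -0.8Δₜ = -0.8 × (4/9) × 15000 = -5333 cm⁻¹.
OSPE = -18000 − (-5333) = -12667 cm⁻¹.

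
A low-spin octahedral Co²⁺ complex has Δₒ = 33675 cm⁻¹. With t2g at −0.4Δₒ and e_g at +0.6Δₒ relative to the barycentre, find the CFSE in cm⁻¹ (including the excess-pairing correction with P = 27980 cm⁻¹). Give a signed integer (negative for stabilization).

-32635

Co is in group 9, so Co²⁺ is d⁷ (9 − 2 = 7).
Configuration: t2g^6 e_g^1.
Orbital CFSE = 6(-0.4) + 1(0.6) = -1.8Δₒ = -1.8 × 33675 = -60615 cm⁻¹.
High-spin d⁷ would be t2g^5 e_g^2 with 2 pairs; low-spin has 3, so 1 excess pair costs +1P = +27980 cm⁻¹.
Combining: -60615 + 27980 = -32635 cm⁻¹.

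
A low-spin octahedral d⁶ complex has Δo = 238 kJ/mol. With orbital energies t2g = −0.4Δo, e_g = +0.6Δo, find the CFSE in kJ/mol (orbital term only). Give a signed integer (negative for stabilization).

Electron filling gives t2g^6 e_g^0.
CFSE(orbital) = 6×(-0.4Δo) + 0×(0.6Δo) = -2.4Δo; with Δo = 238 kJ/mol that is -571 kJ/mol.

-571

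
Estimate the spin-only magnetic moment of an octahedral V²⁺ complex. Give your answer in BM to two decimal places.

3.87 BM

Group 5 minus oxidation state +2 gives a d³ configuration for V²⁺.
For octahedral d³ the high- and low-spin configurations coincide.
Configuration: t₂g³ eg⁰ → 3 unpaired electrons.
μ(spin-only) = √[3(3+2)] = √15 ≈ 3.87 BM.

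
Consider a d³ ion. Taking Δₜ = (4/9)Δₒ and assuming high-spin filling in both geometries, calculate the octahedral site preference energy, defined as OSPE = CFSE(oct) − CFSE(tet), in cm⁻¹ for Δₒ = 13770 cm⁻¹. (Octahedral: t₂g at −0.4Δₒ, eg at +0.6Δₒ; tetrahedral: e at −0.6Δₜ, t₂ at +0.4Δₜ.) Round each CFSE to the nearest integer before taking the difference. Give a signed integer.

Octahedral (high-spin): t2g^3 e_g^0, CFSE = 3(−0.4) + 0(+0.6) = -1.2Δₒ = -1.2 × 13770 = -16524 cm⁻¹.
Tetrahedral: e^2 t2^1, CFSE = 2(−0.6) + 1(+0.4) = -0.8Δₜ = -0.8 × (4/9) × 13770 = -4896 cm⁻¹.
Subtracting, OSPE = -16524 − (-4896) = -11628 cm⁻¹.

-11628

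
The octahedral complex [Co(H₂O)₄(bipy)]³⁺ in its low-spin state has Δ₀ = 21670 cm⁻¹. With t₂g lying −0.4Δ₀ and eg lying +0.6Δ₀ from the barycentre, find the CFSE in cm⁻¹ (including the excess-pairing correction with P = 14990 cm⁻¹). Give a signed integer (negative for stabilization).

-22028

Ligand charges: 4×(+0) from H₂O and 1×(+0) from bipy sum to +0; with overall charge +3, Co is +3.
Group 9 minus oxidation state +3 gives a d⁶ configuration for Co³⁺.
The d⁶ electrons fill as t₂g⁶ eg⁰.
Orbital CFSE = 6(-0.4) + 0(0.6) = -2.4Δ₀ = -2.4 × 21670 = -52008 cm⁻¹.
Relative to high-spin t₂g⁴ eg² (1 paired), the low-spin configuration has 2 additional pairs, contributing +2 × 14990 = +29980 cm⁻¹.
Overall CFSE = -52008 + 29980 = -22028 cm⁻¹.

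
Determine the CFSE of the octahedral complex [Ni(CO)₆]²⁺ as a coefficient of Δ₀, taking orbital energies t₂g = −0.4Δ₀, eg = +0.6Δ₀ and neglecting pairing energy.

CO is neutral, so the +2 overall charge sits on Ni: oxidation state +2.
Ni sits in group 10; removing 2 electrons leaves Ni²⁺ with 10 − 2 = 8 d electrons.
Configuration: t₂g⁶ eg².
CFSE = 6(-0.4Δ₀) + 2(0.6Δ₀) = -2.4Δ₀ + 1.2Δ₀ = -1.2Δ₀.

-1.2 Δ₀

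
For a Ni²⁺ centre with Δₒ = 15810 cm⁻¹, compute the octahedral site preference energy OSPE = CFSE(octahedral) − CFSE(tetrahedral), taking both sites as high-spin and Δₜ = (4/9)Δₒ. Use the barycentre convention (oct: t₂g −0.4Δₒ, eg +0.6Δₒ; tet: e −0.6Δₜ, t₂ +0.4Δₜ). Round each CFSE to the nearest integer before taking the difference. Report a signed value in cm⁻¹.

-13351

Ni is in group 10, so Ni²⁺ is d⁸ (10 − 2 = 8).
Octahedral high-spin t2g^6 e_g^2: CFSE = -1.2 × 15810 = -18972 cm⁻¹.
In a tetrahedral site the filling is e^4 t2^4: CFSE(tet) = -0.8Δₜ = -0.8 × (4/9)(15810) = -5621 cm⁻¹.
Subtracting, OSPE = -18972 − (-5621) = -13351 cm⁻¹.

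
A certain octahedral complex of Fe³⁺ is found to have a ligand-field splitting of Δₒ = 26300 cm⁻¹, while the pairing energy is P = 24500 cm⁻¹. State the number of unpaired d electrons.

1

Group 8 minus oxidation state +3 gives a d⁵ configuration for Fe³⁺.
Since Δₒ = 26300 cm⁻¹ > P = 24500 cm⁻¹, the complex adopts the low-spin configuration.
Configuration: t₂g⁵ eg⁰.
Unpaired electrons: 1.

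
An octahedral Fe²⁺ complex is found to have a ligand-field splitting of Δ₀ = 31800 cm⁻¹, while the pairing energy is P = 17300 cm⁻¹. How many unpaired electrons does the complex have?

Fe is in group 8, so Fe²⁺ is d⁶ (8 − 2 = 6).
With Δ₀ > P the complex is low-spin.
Configuration: t2g^6 e_g^0.
Unpaired electrons: 0.

0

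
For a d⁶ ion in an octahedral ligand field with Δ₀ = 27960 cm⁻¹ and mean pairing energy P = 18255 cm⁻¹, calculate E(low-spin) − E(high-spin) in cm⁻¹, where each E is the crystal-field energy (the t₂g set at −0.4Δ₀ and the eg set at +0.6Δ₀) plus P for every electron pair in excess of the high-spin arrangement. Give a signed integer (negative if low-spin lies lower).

-19410

High-spin d⁶ fills as t₂g⁴ eg² with CFSE 4(−0.4) + 2(+0.6) = -0.4Δ₀ = -11184 cm⁻¹.
Low-spin: t₂g⁶ eg⁰, orbital CFSE = -2.4Δ₀ = -67104 cm⁻¹; plus 2 excess pairs × P = +36510 cm⁻¹; total -30594 cm⁻¹.
E(LS) − E(HS) = -30594 − (-11184) = -19410 cm⁻¹.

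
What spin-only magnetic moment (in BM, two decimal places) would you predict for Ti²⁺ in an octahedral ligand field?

2.83 BM

Ti sits in group 4; removing 2 electrons leaves Ti²⁺ with 4 − 2 = 2 d electrons.
Configuration: t₂g² eg⁰ → 2 unpaired electrons.
μ(spin-only) = √[2(2+2)] = √8 ≈ 2.83 BM.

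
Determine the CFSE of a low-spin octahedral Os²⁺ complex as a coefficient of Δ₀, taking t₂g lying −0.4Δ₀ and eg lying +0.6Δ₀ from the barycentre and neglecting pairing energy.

Group 8 minus oxidation state +2 gives a d⁶ configuration for Os²⁺.
Configuration: t₂g⁶ eg⁰.
CFSE = 6(-0.4Δ₀) + 0(0.6Δ₀) = -2.4Δ₀ + 0.0Δ₀ = -2.4Δ₀.

-2.4 Δ₀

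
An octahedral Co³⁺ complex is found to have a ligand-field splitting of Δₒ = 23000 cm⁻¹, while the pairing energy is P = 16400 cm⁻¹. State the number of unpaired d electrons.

0

Co³⁺: group 9, so d-count = 9 − 3 = 6.
Δₒ > P, so pairing is preferred: the ground state is low-spin.
That gives t2g^6 e_g^0.
Unpaired electrons: 0.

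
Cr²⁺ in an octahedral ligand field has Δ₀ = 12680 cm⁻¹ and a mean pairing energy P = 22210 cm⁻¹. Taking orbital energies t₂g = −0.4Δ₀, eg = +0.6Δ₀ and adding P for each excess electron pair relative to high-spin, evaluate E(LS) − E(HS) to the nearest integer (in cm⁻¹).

Cr²⁺: group 6, so d-count = 6 − 2 = 4.
High-spin: t₂g³ eg¹, CFSE = -0.6Δ₀ = -7608 cm⁻¹.
For low-spin the configuration is t₂g⁴ eg⁰: orbital energy -1.6 × 12680 = -20288 cm⁻¹, and 1 additional pair relative to high-spin adds 22210 cm⁻¹, giving 1922 cm⁻¹.
Thus E(LS) − E(HS) = 9530 cm⁻¹.

9530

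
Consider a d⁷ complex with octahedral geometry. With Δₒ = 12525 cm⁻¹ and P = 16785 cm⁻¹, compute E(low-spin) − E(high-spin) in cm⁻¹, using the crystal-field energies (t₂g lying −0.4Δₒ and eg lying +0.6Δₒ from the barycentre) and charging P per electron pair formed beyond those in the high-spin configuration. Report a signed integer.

4260

High-spin d⁷ fills as t₂g⁵ eg² with CFSE 5(−0.4) + 2(+0.6) = -0.8Δₒ = -10020 cm⁻¹.
Low-spin: t₂g⁶ eg¹, orbital CFSE = -1.8Δₒ = -22545 cm⁻¹; plus 1 excess pair × P = +16785 cm⁻¹; total -5760 cm⁻¹.
The difference is -5760 − (-10020) = 4260 cm⁻¹, so high-spin lies lower.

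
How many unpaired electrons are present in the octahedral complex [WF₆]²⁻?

Each F⁻ contributes -1; 6 × (-1) = -6. With overall charge -2, W is in the +4 oxidation state.
W is in group 6, so W⁴⁺ is d² (6 − 4 = 2).
Configuration: t₂g² eg⁰, giving 2 unpaired electrons.

2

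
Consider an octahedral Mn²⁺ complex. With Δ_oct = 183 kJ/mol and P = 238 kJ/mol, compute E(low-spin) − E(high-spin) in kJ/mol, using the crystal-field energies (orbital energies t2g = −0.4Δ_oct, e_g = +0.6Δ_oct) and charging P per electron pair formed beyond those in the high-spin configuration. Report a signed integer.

Mn²⁺: group 7, so d-count = 7 − 2 = 5.
In the high-spin limit (t2g^3 e_g^2) the orbital term is 0.0Δ_oct = 0 kJ/mol, with no excess pairing.
Low-spin: t2g^5 e_g^0, orbital CFSE = -2.0Δ_oct = -366 kJ/mol; plus 2 excess pairs × P = +476 kJ/mol; total 110 kJ/mol.
The difference is 110 − (0) = 110 kJ/mol, so high-spin lies lower.

110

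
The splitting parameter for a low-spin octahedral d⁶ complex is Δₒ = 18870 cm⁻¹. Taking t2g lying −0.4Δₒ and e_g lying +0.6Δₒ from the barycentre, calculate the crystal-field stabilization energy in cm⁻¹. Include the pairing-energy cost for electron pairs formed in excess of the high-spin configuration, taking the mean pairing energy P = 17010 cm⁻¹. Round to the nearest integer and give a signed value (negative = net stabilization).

-11268

Configuration: t2g^6 e_g^0.
Orbital CFSE = 6(-0.4) + 0(0.6) = -2.4Δₒ = -2.4 × 18870 = -45288 cm⁻¹.
Relative to high-spin t2g^4 e_g^2 (1 paired), the low-spin configuration has 2 additional pairs, contributing +2 × 17010 = +34020 cm⁻¹.
Net CFSE = -45288 + 34020 = -11268 cm⁻¹.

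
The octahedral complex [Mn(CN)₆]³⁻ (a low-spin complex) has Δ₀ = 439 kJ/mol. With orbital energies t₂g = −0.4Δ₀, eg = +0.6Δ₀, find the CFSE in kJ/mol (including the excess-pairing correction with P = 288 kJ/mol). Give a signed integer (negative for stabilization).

-414

Each CN⁻ contributes -1; 6 × (-1) = -6. With overall charge -3, Mn is in the +3 oxidation state.
Mn³⁺: group 7, so d-count = 7 − 3 = 4.
Configuration: t₂g⁴ eg⁰.
The orbital stabilization is -1.6Δ₀ = -1.6 × 439 = -702 kJ/mol.
Pairing penalty: 1 pair vs 0 in the high-spin reference → 1 extra × P = 288 kJ/mol.
Combining: -702 + 288 = -414 kJ/mol.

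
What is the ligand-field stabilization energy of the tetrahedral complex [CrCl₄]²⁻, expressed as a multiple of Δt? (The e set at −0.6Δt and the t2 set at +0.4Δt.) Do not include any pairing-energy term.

-0.4 Δt

Each Cl⁻ contributes -1; 4 × (-1) = -4. With overall charge -2, Cr is in the +2 oxidation state.
Cr²⁺: group 6, so d-count = 6 − 2 = 4.
With tetrahedral geometry the complex is necessarily high-spin.
Configuration: e^2 t2^2.
CFSE = 2(-0.6Δt) + 2(0.4Δt) = -1.2Δt + 0.8Δt = -0.4Δt.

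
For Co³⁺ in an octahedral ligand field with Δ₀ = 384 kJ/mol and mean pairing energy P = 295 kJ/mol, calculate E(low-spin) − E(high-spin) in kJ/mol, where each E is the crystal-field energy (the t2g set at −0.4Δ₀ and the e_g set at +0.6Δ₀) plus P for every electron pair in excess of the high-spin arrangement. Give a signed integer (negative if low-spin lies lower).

Co sits in group 9; removing 3 electrons leaves Co³⁺ with 9 − 3 = 6 d electrons.
In the high-spin limit (t2g^4 e_g^2) the orbital term is -0.4Δ₀ = -154 kJ/mol, with no excess pairing.
For low-spin the configuration is t2g^6 e_g^0: orbital energy -2.4 × 384 = -922 kJ/mol, and 2 additional pairs relative to high-spin add 590 kJ/mol, giving -332 kJ/mol.
E(LS) − E(HS) = -332 − (-154) = -178 kJ/mol.

-178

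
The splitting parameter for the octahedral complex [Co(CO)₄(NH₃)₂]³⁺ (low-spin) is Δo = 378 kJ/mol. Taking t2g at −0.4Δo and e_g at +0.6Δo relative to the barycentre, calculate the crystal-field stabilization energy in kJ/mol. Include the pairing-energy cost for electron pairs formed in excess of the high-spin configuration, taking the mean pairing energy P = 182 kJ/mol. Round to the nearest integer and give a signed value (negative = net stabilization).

Ligand charges: 4×(+0) from CO and 2×(+0) from NH₃ sum to +0; with overall charge +3, Co is +3.
Co is in group 9, so Co³⁺ is d⁶ (9 − 3 = 6).
Electron filling gives t2g^6 e_g^0.
CFSE(orbital) = 6×(-0.4Δo) + 0×(0.6Δo) = -2.4Δo; with Δo = 378 kJ/mol that is -907 kJ/mol.
Pairing penalty: 3 pairs vs 1 in the high-spin reference → 2 extra × P = 364 kJ/mol.
Net CFSE = -907 + 364 = -543 kJ/mol.

-543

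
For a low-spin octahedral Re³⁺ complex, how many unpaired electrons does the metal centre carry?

2

Re³⁺: group 7, so d-count = 7 − 3 = 4.
Configuration: t2g^4 e_g^0, giving 2 unpaired electrons.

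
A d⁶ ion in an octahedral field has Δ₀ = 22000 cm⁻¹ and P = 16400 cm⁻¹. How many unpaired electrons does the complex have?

Here Δ₀ > P (22000 > 16400), so the low-spin state is favoured.
Filling d⁶ accordingly: t2g^6 e_g^0.
Unpaired electrons: 0.

0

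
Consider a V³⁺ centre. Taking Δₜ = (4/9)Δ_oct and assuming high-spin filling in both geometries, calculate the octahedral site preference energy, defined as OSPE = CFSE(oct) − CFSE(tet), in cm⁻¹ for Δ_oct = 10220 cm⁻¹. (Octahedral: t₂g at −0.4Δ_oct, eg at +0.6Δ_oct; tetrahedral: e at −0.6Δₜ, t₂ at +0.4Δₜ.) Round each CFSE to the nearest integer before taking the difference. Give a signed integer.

-2725

V is in group 5, so V³⁺ is d² (5 − 3 = 2).
In an octahedral site d² (HS) is t₂g² eg⁰, giving CFSE(oct) = -0.8Δ_oct = -8176 cm⁻¹.
In a tetrahedral site the filling is e² t₂⁰: CFSE(tet) = -1.2Δₜ = -1.2 × (4/9)(10220) = -5451 cm⁻¹.
OSPE = CFSE(oct) − CFSE(tet) = -8176 − (-5451) = -2725 cm⁻¹.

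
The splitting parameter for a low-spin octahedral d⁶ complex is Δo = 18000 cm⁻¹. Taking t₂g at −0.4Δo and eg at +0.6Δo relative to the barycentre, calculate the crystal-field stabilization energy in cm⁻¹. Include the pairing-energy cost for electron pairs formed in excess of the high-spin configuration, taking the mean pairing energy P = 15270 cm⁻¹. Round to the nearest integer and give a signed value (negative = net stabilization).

Configuration: t₂g⁶ eg⁰.
The orbital stabilization is -2.4Δo = -2.4 × 18000 = -43200 cm⁻¹.
Pairing penalty: 3 pairs vs 1 in the high-spin reference → 2 extra × P = 30540 cm⁻¹.
Net CFSE = -43200 + 30540 = -12660 cm⁻¹.

-12660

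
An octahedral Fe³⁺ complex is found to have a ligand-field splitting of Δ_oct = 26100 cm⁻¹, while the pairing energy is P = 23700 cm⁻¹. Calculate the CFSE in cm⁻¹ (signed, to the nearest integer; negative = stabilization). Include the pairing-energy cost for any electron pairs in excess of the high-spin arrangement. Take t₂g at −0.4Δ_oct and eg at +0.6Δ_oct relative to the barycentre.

-4800

Fe is in group 8, so Fe³⁺ is d⁵ (8 − 3 = 5).
With Δ_oct > P the complex is low-spin.
Configuration: t₂g⁵ eg⁰.
Orbital CFSE = -2.0Δ_oct = -2.0 × 26100 = -52200 cm⁻¹.
Excess pairs vs high-spin: 2 − 0 = 2; pairing cost = +47400 cm⁻¹.
Net CFSE = -52200 + 47400 = -4800 cm⁻¹.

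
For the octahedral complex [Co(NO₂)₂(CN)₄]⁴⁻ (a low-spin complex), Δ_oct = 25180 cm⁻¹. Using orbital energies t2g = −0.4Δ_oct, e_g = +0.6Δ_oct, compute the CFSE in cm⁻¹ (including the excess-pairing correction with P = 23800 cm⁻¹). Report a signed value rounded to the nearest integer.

Ligand charges: 2×(-1) from NO₂⁻ and 4×(-1) from CN⁻ sum to -6; with overall charge -4, Co is +2.
Co is in group 9, so Co²⁺ is d⁷ (9 − 2 = 7).
Configuration: t2g^6 e_g^1.
Orbital CFSE = 6(-0.4) + 1(0.6) = -1.8Δ_oct = -1.8 × 25180 = -45324 cm⁻¹.
High-spin d⁷ would be t2g^5 e_g^2 with 2 pairs; low-spin has 3, so 1 excess pair costs +1P = +23800 cm⁻¹.
Combining: -45324 + 23800 = -21524 cm⁻¹.

-21524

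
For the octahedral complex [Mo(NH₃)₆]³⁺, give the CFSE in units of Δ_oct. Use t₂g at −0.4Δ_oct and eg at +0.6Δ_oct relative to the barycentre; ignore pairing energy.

-1.2 Δ_oct

NH₃ is neutral, so the +3 overall charge sits on Mo: oxidation state +3.
Group 6 minus oxidation state +3 gives a d³ configuration for Mo³⁺.
For octahedral d³ the high- and low-spin configurations coincide.
Configuration: t₂g³ eg⁰.
CFSE = 3(-0.4Δ_oct) + 0(0.6Δ_oct) = -1.2Δ_oct + 0.0Δ_oct = -1.2Δ_oct.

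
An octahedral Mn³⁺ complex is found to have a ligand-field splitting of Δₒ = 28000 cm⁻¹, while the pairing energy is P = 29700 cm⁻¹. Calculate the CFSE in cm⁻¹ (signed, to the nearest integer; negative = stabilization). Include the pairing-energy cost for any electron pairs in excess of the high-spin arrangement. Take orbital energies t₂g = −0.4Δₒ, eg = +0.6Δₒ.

Mn is in group 7, so Mn³⁺ is d⁴ (7 − 3 = 4).
With Δₒ < P the complex is high-spin.
Filling d⁴ accordingly: t₂g³ eg¹.
Orbital CFSE = -0.6Δₒ = -0.6 × 28000 = -16800 cm⁻¹.
High-spin has no excess pairs, so no pairing correction applies.

-16800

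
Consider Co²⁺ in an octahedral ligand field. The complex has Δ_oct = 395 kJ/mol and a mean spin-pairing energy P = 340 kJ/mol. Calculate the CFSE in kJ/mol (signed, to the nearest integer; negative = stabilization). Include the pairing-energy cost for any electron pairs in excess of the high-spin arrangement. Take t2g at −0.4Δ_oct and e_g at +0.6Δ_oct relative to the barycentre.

Co is in group 9, so Co²⁺ is d⁷ (9 − 2 = 7).
Here Δ_oct > P (395 > 340), so the low-spin state is favoured.
Configuration: t2g^6 e_g^1.
Orbital CFSE = -1.8Δ_oct = -1.8 × 395 = -711 kJ/mol.
Excess pairs vs high-spin: 3 − 2 = 1; pairing cost = +340 kJ/mol.
Net CFSE = -711 + 340 = -371 kJ/mol.

-371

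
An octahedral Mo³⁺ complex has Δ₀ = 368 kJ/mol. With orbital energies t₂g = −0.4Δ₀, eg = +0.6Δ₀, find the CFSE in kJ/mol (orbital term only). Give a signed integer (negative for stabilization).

Mo³⁺: group 6, so d-count = 6 − 3 = 3.
The d³ electrons fill as t₂g³ eg⁰.
Orbital CFSE = 3(-0.4) + 0(0.6) = -1.2Δ₀ = -1.2 × 368 = -442 kJ/mol.

-442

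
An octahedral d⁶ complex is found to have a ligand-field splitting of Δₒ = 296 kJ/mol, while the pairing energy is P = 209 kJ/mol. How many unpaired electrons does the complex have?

Since Δₒ = 296 kJ/mol > P = 209 kJ/mol, the complex adopts the low-spin configuration.
Configuration: t₂g⁶ eg⁰.
Unpaired electrons: 0.

0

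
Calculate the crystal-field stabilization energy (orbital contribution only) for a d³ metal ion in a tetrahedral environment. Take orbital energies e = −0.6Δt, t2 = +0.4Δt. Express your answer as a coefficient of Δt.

Tetrahedral fields are weak (Δₜ ≈ 4/9 Δₒ), so electrons fill high-spin.
Configuration: e^2 t2^1.
CFSE = 2(-0.6Δt) + 1(0.4Δt) = -1.2Δt + 0.4Δt = -0.8Δt.

-0.8 Δt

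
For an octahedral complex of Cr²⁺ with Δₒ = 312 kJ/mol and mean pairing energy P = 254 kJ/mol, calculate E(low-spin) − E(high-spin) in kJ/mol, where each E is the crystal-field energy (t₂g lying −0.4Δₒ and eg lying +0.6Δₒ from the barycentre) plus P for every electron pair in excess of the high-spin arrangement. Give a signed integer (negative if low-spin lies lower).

Group 6 minus oxidation state +2 gives a d⁴ configuration for Cr²⁺.
High-spin: t₂g³ eg¹, CFSE = -0.6Δₒ = -187 kJ/mol.
For low-spin the configuration is t₂g⁴ eg⁰: orbital energy -1.6 × 312 = -499 kJ/mol, and 1 additional pair relative to high-spin adds 254 kJ/mol, giving -245 kJ/mol.
E(LS) − E(HS) = -245 − (-187) = -58 kJ/mol.

-58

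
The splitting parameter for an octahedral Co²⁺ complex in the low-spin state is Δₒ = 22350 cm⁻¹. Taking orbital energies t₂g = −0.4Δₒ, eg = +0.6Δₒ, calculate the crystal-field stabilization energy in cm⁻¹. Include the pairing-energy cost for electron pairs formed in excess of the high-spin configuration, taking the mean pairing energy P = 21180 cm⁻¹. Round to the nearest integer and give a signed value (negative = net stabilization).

Co²⁺: group 9, so d-count = 9 − 2 = 7.
Electron filling gives t₂g⁶ eg¹.
The orbital stabilization is -1.8Δₒ = -1.8 × 22350 = -40230 cm⁻¹.
Pairing penalty: 3 pairs vs 2 in the high-spin reference → 1 extra × P = 21180 cm⁻¹.
Combining: -40230 + 21180 = -19050 cm⁻¹.

-19050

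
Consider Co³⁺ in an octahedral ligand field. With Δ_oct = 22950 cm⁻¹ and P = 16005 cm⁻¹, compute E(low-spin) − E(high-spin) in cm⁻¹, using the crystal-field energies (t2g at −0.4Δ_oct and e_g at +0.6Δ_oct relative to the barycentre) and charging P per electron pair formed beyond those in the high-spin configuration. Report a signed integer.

Co sits in group 9; removing 3 electrons leaves Co³⁺ with 9 − 3 = 6 d electrons.
In the high-spin limit (t2g^4 e_g^2) the orbital term is -0.4Δ_oct = -9180 cm⁻¹, with no excess pairing.
Low-spin: t2g^6 e_g^0, orbital CFSE = -2.4Δ_oct = -55080 cm⁻¹; plus 2 excess pairs × P = +32010 cm⁻¹; total -23070 cm⁻¹.
E(LS) − E(HS) = -23070 − (-9180) = -13890 cm⁻¹.

-13890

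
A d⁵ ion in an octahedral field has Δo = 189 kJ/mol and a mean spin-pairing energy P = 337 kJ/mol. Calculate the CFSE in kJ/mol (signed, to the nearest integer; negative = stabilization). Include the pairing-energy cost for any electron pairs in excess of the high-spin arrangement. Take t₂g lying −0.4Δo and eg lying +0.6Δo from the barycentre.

With Δo < P the complex is high-spin.
Filling d⁵ accordingly: t₂g³ eg².
Orbital CFSE = 0.0Δo = 0.0 × 189 = 0 kJ/mol.
High-spin has no excess pairs, so no pairing correction applies.

0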